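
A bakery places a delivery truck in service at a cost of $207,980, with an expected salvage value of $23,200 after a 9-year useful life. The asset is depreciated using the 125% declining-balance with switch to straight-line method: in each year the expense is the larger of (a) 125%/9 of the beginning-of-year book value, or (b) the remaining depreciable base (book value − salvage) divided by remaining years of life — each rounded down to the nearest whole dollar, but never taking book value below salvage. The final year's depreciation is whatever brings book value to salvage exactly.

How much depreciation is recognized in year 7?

$18,231

Depreciable base = $207,980 − $23,200 = $184,780.
Year 1: DB = ⌊$207,980 × 125%/9⌋ = $28,886; SL = ⌊$184,780/9⌋ = $20,531 → take DB $28,886. Book value $179,094.
Year 2: DB = ⌊$179,094 × 125%/9⌋ = $24,874; SL = ⌊$155,894/8⌋ = $19,486 → take DB $24,874. Book value $154,220.
Year 3: DB = ⌊$154,220 × 125%/9⌋ = $21,419; SL = ⌊$131,020/7⌋ = $18,717 → take DB $21,419. Book value $132,801.
Year 4: DB = ⌊$132,801 × 125%/9⌋ = $18,444; SL = ⌊$109,601/6⌋ = $18,266 → take DB $18,444. Book value $114,357.
Year 5: DB = ⌊$114,357 × 125%/9⌋ = $15,882; SL = ⌊$91,157/5⌋ = $18,231 → take SL $18,231. Book value $96,126.
Year 6: DB = ⌊$96,126 × 125%/9⌋ = $13,350; SL = ⌊$72,926/4⌋ = $18,231 → take SL $18,231. Book value $77,895.
Year 7: DB = ⌊$77,895 × 125%/9⌋ = $10,818; SL = ⌊$54,695/3⌋ = $18,231 → take SL $18,231. Book value $59,664.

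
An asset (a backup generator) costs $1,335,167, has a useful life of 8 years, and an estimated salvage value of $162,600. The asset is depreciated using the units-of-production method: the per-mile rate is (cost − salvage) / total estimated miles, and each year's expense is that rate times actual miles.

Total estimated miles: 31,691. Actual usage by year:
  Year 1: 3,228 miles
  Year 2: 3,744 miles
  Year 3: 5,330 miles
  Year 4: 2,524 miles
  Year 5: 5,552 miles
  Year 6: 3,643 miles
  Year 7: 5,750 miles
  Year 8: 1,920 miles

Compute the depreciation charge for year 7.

$212,750

Depreciable base = $1,335,167 − $162,600 = $1,172,567.
Rate = $1,172,567 / 31,691 miles = $37 per mile.
Year 1: 3,228 × $37 = $119,436. Book value $1,215,731.
Year 2: 3,744 × $37 = $138,528. Book value $1,077,203.
Year 3: 5,330 × $37 = $197,210. Book value $879,993.
Year 4: 2,524 × $37 = $93,388. Book value $786,605.
Year 5: 5,552 × $37 = $205,424. Book value $581,181.
Year 6: 3,643 × $37 = $134,791. Book value $446,390.
Year 7: 5,750 × $37 = $212,750. Book value $233,640.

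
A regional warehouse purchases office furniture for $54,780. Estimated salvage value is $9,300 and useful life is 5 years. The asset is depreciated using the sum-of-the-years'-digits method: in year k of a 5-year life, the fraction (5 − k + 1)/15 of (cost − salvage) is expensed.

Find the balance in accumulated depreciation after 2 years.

Depreciable base = $54,780 − $9,300 = $45,480.
Sum of the years' digits = 5+4+3+2+1 = 15.
Year 1: $45,480 × 5/15 = $15,160. Book value $39,620.
Year 2: $45,480 × 4/15 = $12,128. Book value $27,492.
Accumulated through year 2 = $54,780 − $27,492 = $27,288.

$27,288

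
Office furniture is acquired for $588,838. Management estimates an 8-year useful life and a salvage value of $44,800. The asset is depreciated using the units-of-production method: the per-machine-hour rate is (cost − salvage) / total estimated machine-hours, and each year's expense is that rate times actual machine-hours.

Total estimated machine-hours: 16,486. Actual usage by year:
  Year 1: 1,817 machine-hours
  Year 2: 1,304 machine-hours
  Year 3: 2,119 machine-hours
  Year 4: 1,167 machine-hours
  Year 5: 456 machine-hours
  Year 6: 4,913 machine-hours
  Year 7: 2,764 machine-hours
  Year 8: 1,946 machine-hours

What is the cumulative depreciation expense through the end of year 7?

Depreciable base = $588,838 − $44,800 = $544,038.
Rate = $544,038 / 16,486 machine-hours = $33 per machine-hour.
Year 1: 1,817 × $33 = $59,961. Book value $528,877.
Year 2: 1,304 × $33 = $43,032. Book value $485,845.
Year 3: 2,119 × $33 = $69,927. Book value $415,918.
Year 4: 1,167 × $33 = $38,511. Book value $377,407.
Year 5: 456 × $33 = $15,048. Book value $362,359.
Year 6: 4,913 × $33 = $162,129. Book value $200,230.
Year 7: 2,764 × $33 = $91,212. Book value $109,018.
Accumulated through year 7 = $588,838 − $109,018 = $479,820.

$479,820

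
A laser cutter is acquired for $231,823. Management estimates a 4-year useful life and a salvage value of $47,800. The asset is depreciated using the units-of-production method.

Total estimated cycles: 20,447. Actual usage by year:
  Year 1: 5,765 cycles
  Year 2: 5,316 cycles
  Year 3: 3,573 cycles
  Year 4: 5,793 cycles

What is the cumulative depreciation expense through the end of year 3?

$131,886

Depreciable base = $231,823 − $47,800 = $184,023.
Rate = $184,023 / 20,447 cycles = $9 per cycle.
Year 1: 5,765 × $9 = $51,885. Book value $179,938.
Year 2: 5,316 × $9 = $47,844. Book value $132,094.
Year 3: 3,573 × $9 = $32,157. Book value $99,937.
Accumulated through year 3 = $231,823 − $99,937 = $131,886.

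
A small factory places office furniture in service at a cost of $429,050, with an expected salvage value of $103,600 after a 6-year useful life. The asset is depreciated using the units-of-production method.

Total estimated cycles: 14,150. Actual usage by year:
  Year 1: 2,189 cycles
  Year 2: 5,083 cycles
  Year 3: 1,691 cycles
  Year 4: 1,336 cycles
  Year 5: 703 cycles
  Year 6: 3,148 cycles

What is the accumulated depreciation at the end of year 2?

Depreciable base = $429,050 − $103,600 = $325,450.
Rate = $325,450 / 14,150 cycles = $23 per cycle.
Year 1: 2,189 × $23 = $50,347. Book value $378,703.
Year 2: 5,083 × $23 = $116,909. Book value $261,794.
Accumulated through year 2 = $429,050 − $261,794 = $167,256.

$167,256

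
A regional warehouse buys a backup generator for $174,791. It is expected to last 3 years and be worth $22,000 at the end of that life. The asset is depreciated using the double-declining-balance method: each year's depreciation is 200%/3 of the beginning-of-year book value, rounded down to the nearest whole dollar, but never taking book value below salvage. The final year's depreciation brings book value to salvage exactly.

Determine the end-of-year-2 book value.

Depreciable base = $174,791 − $22,000 = $152,791.
Year 1: ⌊$174,791 × 200%/3⌋ = $116,527. Book value $58,264.
Year 2: ⌊$58,264 × 200%/3⌋ = $38,842, capped at $36,264. Book value $22,000.

$22,000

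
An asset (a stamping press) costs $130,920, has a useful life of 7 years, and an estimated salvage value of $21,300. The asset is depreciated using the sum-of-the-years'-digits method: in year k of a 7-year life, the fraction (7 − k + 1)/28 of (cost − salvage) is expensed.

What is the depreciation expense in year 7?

$3,915

Depreciable base = $130,920 − $21,300 = $109,620.
Sum of the years' digits = 7+6+5+4+3+2+1 = 28.
Year 1: $109,620 × 7/28 = $27,405. Book value $103,515.
Year 2: $109,620 × 6/28 = $23,490. Book value $80,025.
Year 3: $109,620 × 5/28 = $19,575. Book value $60,450.
Year 4: $109,620 × 4/28 = $15,660. Book value $44,790.
Year 5: $109,620 × 3/28 = $11,745. Book value $33,045.
Year 6: $109,620 × 2/28 = $7,830. Book value $25,215.
Year 7: $109,620 × 1/28 = $3,915. Book value $21,300.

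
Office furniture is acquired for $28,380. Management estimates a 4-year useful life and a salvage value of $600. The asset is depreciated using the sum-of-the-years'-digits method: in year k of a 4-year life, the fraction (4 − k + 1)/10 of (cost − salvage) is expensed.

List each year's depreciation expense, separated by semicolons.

$11,112; $8,334; $5,556; $2,778

Depreciable base = $28,380 − $600 = $27,780.
Sum of the years' digits = 4+3+2+1 = 10.
Year 1: $27,780 × 4/10 = $11,112. Book value $17,268.
Year 2: $27,780 × 3/10 = $8,334. Book value $8,934.
Year 3: $27,780 × 2/10 = $5,556. Book value $3,378.
Year 4: $27,780 × 1/10 = $2,778. Book value $600.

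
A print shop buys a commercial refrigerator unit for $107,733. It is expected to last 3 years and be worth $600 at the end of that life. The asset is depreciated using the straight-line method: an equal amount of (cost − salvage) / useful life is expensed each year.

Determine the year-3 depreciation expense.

$35,711

Depreciable base = $107,733 − $600 = $107,133.
Annual expense = $107,133 / 3 = $35,711.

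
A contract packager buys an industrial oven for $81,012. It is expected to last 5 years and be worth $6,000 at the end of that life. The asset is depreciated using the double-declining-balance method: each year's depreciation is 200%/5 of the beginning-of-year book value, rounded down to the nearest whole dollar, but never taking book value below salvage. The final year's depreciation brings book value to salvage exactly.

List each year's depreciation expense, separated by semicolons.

$32,404; $19,443; $11,666; $6,999; $4,500

Depreciable base = $81,012 − $6,000 = $75,012.
Year 1: ⌊$81,012 × 200%/5⌋ = $32,404. Book value $48,608.
Year 2: ⌊$48,608 × 200%/5⌋ = $19,443. Book value $29,165.
Year 3: ⌊$29,165 × 200%/5⌋ = $11,666. Book value $17,499.
Year 4: ⌊$17,499 × 200%/5⌋ = $6,999. Book value $10,500.
Year 5 (final): $10,500 − $6,000 = $4,500. Book value $6,000.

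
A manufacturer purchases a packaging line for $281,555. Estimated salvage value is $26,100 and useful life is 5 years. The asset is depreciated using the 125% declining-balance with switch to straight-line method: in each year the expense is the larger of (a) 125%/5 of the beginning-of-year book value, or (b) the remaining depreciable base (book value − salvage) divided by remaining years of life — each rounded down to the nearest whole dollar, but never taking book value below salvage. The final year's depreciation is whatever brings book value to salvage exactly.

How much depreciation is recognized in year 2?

$52,791

Depreciable base = $281,555 − $26,100 = $255,455.
Year 1: DB = ⌊$281,555 × 125%/5⌋ = $70,388; SL = ⌊$255,455/5⌋ = $51,091 → take DB $70,388. Book value $211,167.
Year 2: DB = ⌊$211,167 × 125%/5⌋ = $52,791; SL = ⌊$185,067/4⌋ = $46,266 → take DB $52,791. Book value $158,376.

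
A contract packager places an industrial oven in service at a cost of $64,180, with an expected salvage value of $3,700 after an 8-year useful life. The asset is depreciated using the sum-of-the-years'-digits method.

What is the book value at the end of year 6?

$8,740

Depreciable base = $64,180 − $3,700 = $60,480.
Sum of the years' digits = 8+7+6+5+4+3+2+1 = 36.
Year 1: $60,480 × 8/36 = $13,440. Book value $50,740.
Year 2: $60,480 × 7/36 = $11,760. Book value $38,980.
Year 3: $60,480 × 6/36 = $10,080. Book value $28,900.
Year 4: $60,480 × 5/36 = $8,400. Book value $20,500.
Year 5: $60,480 × 4/36 = $6,720. Book value $13,780.
Year 6: $60,480 × 3/36 = $5,040. Book value $8,740.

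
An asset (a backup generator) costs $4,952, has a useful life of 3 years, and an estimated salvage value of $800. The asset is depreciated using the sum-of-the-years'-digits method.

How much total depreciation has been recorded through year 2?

$3,460

Depreciable base = $4,952 − $800 = $4,152.
Sum of the years' digits = 3+2+1 = 6.
Year 1: $4,152 × 3/6 = $2,076. Book value $2,876.
Year 2: $4,152 × 2/6 = $1,384. Book value $1,492.
Accumulated through year 2 = $4,952 − $1,492 = $3,460.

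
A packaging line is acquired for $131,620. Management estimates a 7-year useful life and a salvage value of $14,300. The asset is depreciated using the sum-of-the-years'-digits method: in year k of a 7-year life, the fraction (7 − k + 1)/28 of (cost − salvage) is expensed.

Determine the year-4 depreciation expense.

Depreciable base = $131,620 − $14,300 = $117,320.
Sum of the years' digits = 7+6+5+4+3+2+1 = 28.
Year 1: $117,320 × 7/28 = $29,330. Book value $102,290.
Year 2: $117,320 × 6/28 = $25,140. Book value $77,150.
Year 3: $117,320 × 5/28 = $20,950. Book value $56,200.
Year 4: $117,320 × 4/28 = $16,760. Book value $39,440.

$16,760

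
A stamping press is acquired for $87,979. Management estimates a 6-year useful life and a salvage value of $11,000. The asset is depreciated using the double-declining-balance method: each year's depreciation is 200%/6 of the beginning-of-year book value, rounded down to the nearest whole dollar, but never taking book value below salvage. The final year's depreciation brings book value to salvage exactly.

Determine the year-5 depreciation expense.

Depreciable base = $87,979 − $11,000 = $76,979.
Year 1: ⌊$87,979 × 200%/6⌋ = $29,326. Book value $58,653.
Year 2: ⌊$58,653 × 200%/6⌋ = $19,551. Book value $39,102.
Year 3: ⌊$39,102 × 200%/6⌋ = $13,034. Book value $26,068.
Year 4: ⌊$26,068 × 200%/6⌋ = $8,689. Book value $17,379.
Year 5: ⌊$17,379 × 200%/6⌋ = $5,793. Book value $11,586.

$5,793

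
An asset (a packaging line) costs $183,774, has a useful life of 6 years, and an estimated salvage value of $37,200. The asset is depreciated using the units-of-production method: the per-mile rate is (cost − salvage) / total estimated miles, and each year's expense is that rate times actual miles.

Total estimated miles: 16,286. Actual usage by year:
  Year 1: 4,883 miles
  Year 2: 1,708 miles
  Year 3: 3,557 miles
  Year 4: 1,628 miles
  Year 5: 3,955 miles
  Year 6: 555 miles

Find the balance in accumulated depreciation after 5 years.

$141,579

Depreciable base = $183,774 − $37,200 = $146,574.
Rate = $146,574 / 16,286 miles = $9 per mile.
Year 1: 4,883 × $9 = $43,947. Book value $139,827.
Year 2: 1,708 × $9 = $15,372. Book value $124,455.
Year 3: 3,557 × $9 = $32,013. Book value $92,442.
Year 4: 1,628 × $9 = $14,652. Book value $77,790.
Year 5: 3,955 × $9 = $35,595. Book value $42,195.
Accumulated through year 5 = $183,774 − $42,195 = $141,579.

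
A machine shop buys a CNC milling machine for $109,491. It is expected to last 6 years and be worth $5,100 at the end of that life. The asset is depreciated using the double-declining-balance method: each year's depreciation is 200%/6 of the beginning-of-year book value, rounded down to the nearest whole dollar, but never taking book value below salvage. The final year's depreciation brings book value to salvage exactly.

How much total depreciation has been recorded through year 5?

$95,072

Depreciable base = $109,491 − $5,100 = $104,391.
Year 1: ⌊$109,491 × 200%/6⌋ = $36,497. Book value $72,994.
Year 2: ⌊$72,994 × 200%/6⌋ = $24,331. Book value $48,663.
Year 3: ⌊$48,663 × 200%/6⌋ = $16,221. Book value $32,442.
Year 4: ⌊$32,442 × 200%/6⌋ = $10,814. Book value $21,628.
Year 5: ⌊$21,628 × 200%/6⌋ = $7,209. Book value $14,419.
Accumulated through year 5 = $109,491 − $14,419 = $95,072.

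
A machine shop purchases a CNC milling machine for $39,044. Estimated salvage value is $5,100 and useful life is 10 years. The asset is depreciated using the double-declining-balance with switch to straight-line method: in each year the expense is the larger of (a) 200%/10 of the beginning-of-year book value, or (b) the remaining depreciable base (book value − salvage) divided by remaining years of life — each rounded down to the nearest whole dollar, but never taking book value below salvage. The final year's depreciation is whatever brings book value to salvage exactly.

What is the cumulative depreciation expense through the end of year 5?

Depreciable base = $39,044 − $5,100 = $33,944.
Year 1: DB = ⌊$39,044 × 200%/10⌋ = $7,808; SL = ⌊$33,944/10⌋ = $3,394 → take DB $7,808. Book value $31,236.
Year 2: DB = ⌊$31,236 × 200%/10⌋ = $6,247; SL = ⌊$26,136/9⌋ = $2,904 → take DB $6,247. Book value $24,989.
Year 3: DB = ⌊$24,989 × 200%/10⌋ = $4,997; SL = ⌊$19,889/8⌋ = $2,486 → take DB $4,997. Book value $19,992.
Year 4: DB = ⌊$19,992 × 200%/10⌋ = $3,998; SL = ⌊$14,892/7⌋ = $2,127 → take DB $3,998. Book value $15,994.
Year 5: DB = ⌊$15,994 × 200%/10⌋ = $3,198; SL = ⌊$10,894/6⌋ = $1,815 → take DB $3,198. Book value $12,796.
Accumulated through year 5 = $39,044 − $12,796 = $26,248.

$26,248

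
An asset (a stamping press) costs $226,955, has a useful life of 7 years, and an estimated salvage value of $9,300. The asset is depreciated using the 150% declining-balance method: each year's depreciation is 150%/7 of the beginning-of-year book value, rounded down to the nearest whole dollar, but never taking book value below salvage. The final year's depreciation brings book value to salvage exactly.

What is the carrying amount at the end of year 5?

Depreciable base = $226,955 − $9,300 = $217,655.
Year 1: ⌊$226,955 × 150%/7⌋ = $48,633. Book value $178,322.
Year 2: ⌊$178,322 × 150%/7⌋ = $38,211. Book value $140,111.
Year 3: ⌊$140,111 × 150%/7⌋ = $30,023. Book value $110,088.
Year 4: ⌊$110,088 × 150%/7⌋ = $23,590. Book value $86,498.
Year 5: ⌊$86,498 × 150%/7⌋ = $18,535. Book value $67,963.

$67,963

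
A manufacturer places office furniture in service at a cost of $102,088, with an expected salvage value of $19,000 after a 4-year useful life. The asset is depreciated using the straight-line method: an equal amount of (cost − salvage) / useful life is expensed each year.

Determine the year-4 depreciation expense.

Depreciable base = $102,088 − $19,000 = $83,088.
Annual expense = $83,088 / 4 = $20,772.

$20,772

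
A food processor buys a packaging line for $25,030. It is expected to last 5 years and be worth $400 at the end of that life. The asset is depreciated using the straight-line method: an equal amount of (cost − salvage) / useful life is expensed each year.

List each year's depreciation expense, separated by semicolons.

Depreciable base = $25,030 − $400 = $24,630.
Annual expense = $24,630 / 5 = $4,926.
End of year 1: book value $20,104.
End of year 2: book value $15,178.
End of year 3: book value $10,252.
End of year 4: book value $5,326.
End of year 5: book value $400.

$4,926; $4,926; $4,926; $4,926; $4,926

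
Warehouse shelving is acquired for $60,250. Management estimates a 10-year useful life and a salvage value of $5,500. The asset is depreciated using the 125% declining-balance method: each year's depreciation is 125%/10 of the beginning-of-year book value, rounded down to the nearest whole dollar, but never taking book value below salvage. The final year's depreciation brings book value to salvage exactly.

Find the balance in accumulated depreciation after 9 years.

$42,133

Depreciable base = $60,250 − $5,500 = $54,750.
Year 1: ⌊$60,250 × 125%/10⌋ = $7,531. Book value $52,719.
Year 2: ⌊$52,719 × 125%/10⌋ = $6,589. Book value $46,130.
Year 3: ⌊$46,130 × 125%/10⌋ = $5,766. Book value $40,364.
Year 4: ⌊$40,364 × 125%/10⌋ = $5,045. Book value $35,319.
Year 5: ⌊$35,319 × 125%/10⌋ = $4,414. Book value $30,905.
Year 6: ⌊$30,905 × 125%/10⌋ = $3,863. Book value $27,042.
Year 7: ⌊$27,042 × 125%/10⌋ = $3,380. Book value $23,662.
Year 8: ⌊$23,662 × 125%/10⌋ = $2,957. Book value $20,705.
Year 9: ⌊$20,705 × 125%/10⌋ = $2,588. Book value $18,117.
Accumulated through year 9 = $60,250 − $18,117 = $42,133.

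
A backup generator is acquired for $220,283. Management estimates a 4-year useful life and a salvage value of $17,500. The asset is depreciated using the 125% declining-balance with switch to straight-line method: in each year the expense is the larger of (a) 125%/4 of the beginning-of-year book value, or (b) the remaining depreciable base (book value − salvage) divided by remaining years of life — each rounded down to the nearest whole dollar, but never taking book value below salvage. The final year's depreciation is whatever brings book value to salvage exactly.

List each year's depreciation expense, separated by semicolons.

$68,838; $47,326; $43,309; $43,310

Depreciable base = $220,283 − $17,500 = $202,783.
Year 1: DB = ⌊$220,283 × 125%/4⌋ = $68,838; SL = ⌊$202,783/4⌋ = $50,695 → take DB $68,838. Book value $151,445.
Year 2: DB = ⌊$151,445 × 125%/4⌋ = $47,326; SL = ⌊$133,945/3⌋ = $44,648 → take DB $47,326. Book value $104,119.
Year 3: DB = ⌊$104,119 × 125%/4⌋ = $32,537; SL = ⌊$86,619/2⌋ = $43,309 → take SL $43,309. Book value $60,810.
Year 4 (final): $60,810 − $17,500 = $43,310. Book value $17,500.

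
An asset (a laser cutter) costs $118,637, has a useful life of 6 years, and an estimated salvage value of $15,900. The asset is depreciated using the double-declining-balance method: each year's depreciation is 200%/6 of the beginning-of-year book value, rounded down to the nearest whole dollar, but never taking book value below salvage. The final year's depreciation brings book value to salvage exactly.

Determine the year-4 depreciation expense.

$11,717

Depreciable base = $118,637 − $15,900 = $102,737.
Year 1: ⌊$118,637 × 200%/6⌋ = $39,545. Book value $79,092.
Year 2: ⌊$79,092 × 200%/6⌋ = $26,364. Book value $52,728.
Year 3: ⌊$52,728 × 200%/6⌋ = $17,576. Book value $35,152.
Year 4: ⌊$35,152 × 200%/6⌋ = $11,717. Book value $23,435.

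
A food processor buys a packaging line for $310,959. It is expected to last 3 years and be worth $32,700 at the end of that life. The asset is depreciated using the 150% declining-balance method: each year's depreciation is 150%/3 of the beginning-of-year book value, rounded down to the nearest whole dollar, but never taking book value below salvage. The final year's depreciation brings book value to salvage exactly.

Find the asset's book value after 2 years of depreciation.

Depreciable base = $310,959 − $32,700 = $278,259.
Year 1: ⌊$310,959 × 150%/3⌋ = $155,479. Book value $155,480.
Year 2: ⌊$155,480 × 150%/3⌋ = $77,740. Book value $77,740.

$77,740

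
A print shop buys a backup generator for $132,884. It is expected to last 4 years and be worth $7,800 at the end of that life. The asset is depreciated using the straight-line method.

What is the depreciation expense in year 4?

Depreciable base = $132,884 − $7,800 = $125,084.
Annual expense = $125,084 / 4 = $31,271.

$31,271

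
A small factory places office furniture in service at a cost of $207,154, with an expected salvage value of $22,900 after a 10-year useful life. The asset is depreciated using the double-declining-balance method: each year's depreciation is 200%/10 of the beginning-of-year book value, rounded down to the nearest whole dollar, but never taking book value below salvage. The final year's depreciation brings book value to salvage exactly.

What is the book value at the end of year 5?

$67,882

Depreciable base = $207,154 − $22,900 = $184,254.
Year 1: ⌊$207,154 × 200%/10⌋ = $41,430. Book value $165,724.
Year 2: ⌊$165,724 × 200%/10⌋ = $33,144. Book value $132,580.
Year 3: ⌊$132,580 × 200%/10⌋ = $26,516. Book value $106,064.
Year 4: ⌊$106,064 × 200%/10⌋ = $21,212. Book value $84,852.
Year 5: ⌊$84,852 × 200%/10⌋ = $16,970. Book value $67,882.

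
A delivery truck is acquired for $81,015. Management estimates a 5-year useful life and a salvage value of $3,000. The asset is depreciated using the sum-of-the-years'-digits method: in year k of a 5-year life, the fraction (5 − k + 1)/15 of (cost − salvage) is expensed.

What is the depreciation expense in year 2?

$20,804

Depreciable base = $81,015 − $3,000 = $78,015.
Sum of the years' digits = 5+4+3+2+1 = 15.
Year 1: $78,015 × 5/15 = $26,005. Book value $55,010.
Year 2: $78,015 × 4/15 = $20,804. Book value $34,206.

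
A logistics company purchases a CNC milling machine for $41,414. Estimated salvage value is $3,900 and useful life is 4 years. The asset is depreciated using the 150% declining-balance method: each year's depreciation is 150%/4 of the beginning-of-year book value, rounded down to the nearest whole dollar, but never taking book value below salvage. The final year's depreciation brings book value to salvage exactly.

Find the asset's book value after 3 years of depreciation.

$10,112

Depreciable base = $41,414 − $3,900 = $37,514.
Year 1: ⌊$41,414 × 150%/4⌋ = $15,530. Book value $25,884.
Year 2: ⌊$25,884 × 150%/4⌋ = $9,706. Book value $16,178.
Year 3: ⌊$16,178 × 150%/4⌋ = $6,066. Book value $10,112.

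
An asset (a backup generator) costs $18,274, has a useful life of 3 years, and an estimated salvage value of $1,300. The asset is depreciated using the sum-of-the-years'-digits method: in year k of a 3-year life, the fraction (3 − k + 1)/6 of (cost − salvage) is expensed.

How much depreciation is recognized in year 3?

Depreciable base = $18,274 − $1,300 = $16,974.
Sum of the years' digits = 3+2+1 = 6.
Year 1: $16,974 × 3/6 = $8,487. Book value $9,787.
Year 2: $16,974 × 2/6 = $5,658. Book value $4,129.
Year 3: $16,974 × 1/6 = $2,829. Book value $1,300.

$2,829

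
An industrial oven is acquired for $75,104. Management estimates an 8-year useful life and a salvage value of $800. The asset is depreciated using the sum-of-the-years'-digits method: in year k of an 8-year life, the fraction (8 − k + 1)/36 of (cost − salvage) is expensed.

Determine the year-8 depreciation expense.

Depreciable base = $75,104 − $800 = $74,304.
Sum of the years' digits = 8+7+6+5+4+3+2+1 = 36.
Year 1: $74,304 × 8/36 = $16,512. Book value $58,592.
Year 2: $74,304 × 7/36 = $14,448. Book value $44,144.
Year 3: $74,304 × 6/36 = $12,384. Book value $31,760.
Year 4: $74,304 × 5/36 = $10,320. Book value $21,440.
Year 5: $74,304 × 4/36 = $8,256. Book value $13,184.
Year 6: $74,304 × 3/36 = $6,192. Book value $6,992.
Year 7: $74,304 × 2/36 = $4,128. Book value $2,864.
Year 8: $74,304 × 1/36 = $2,064. Book value $800.

$2,064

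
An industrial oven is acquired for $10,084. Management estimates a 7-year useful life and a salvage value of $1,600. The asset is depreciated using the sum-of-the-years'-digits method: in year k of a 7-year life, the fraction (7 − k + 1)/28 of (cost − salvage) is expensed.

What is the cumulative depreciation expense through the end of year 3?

Depreciable base = $10,084 − $1,600 = $8,484.
Sum of the years' digits = 7+6+5+4+3+2+1 = 28.
Year 1: $8,484 × 7/28 = $2,121. Book value $7,963.
Year 2: $8,484 × 6/28 = $1,818. Book value $6,145.
Year 3: $8,484 × 5/28 = $1,515. Book value $4,630.
Accumulated through year 3 = $10,084 − $4,630 = $5,454.

$5,454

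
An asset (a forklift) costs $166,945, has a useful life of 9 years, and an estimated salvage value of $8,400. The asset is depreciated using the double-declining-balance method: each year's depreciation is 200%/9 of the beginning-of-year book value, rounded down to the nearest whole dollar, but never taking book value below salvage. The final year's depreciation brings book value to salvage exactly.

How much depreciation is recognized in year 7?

$8,213

Depreciable base = $166,945 − $8,400 = $158,545.
Year 1: ⌊$166,945 × 200%/9⌋ = $37,098. Book value $129,847.
Year 2: ⌊$129,847 × 200%/9⌋ = $28,854. Book value $100,993.
Year 3: ⌊$100,993 × 200%/9⌋ = $22,442. Book value $78,551.
Year 4: ⌊$78,551 × 200%/9⌋ = $17,455. Book value $61,096.
Year 5: ⌊$61,096 × 200%/9⌋ = $13,576. Book value $47,520.
Year 6: ⌊$47,520 × 200%/9⌋ = $10,560. Book value $36,960.
Year 7: ⌊$36,960 × 200%/9⌋ = $8,213. Book value $28,747.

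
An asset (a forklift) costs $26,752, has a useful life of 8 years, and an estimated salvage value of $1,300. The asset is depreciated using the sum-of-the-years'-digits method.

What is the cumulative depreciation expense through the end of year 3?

$14,847

Depreciable base = $26,752 − $1,300 = $25,452.
Sum of the years' digits = 8+7+6+5+4+3+2+1 = 36.
Year 1: $25,452 × 8/36 = $5,656. Book value $21,096.
Year 2: $25,452 × 7/36 = $4,949. Book value $16,147.
Year 3: $25,452 × 6/36 = $4,242. Book value $11,905.
Accumulated through year 3 = $26,752 − $11,905 = $14,847.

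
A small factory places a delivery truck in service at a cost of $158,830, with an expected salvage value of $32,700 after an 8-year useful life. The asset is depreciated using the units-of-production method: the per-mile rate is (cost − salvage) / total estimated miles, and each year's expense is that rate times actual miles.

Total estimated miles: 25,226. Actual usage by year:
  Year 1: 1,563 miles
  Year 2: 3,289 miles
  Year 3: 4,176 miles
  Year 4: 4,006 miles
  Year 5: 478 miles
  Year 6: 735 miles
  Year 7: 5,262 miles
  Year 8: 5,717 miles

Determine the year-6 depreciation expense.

$3,675

Depreciable base = $158,830 − $32,700 = $126,130.
Rate = $126,130 / 25,226 miles = $5 per mile.
Year 1: 1,563 × $5 = $7,815. Book value $151,015.
Year 2: 3,289 × $5 = $16,445. Book value $134,570.
Year 3: 4,176 × $5 = $20,880. Book value $113,690.
Year 4: 4,006 × $5 = $20,030. Book value $93,660.
Year 5: 478 × $5 = $2,390. Book value $91,270.
Year 6: 735 × $5 = $3,675. Book value $87,595.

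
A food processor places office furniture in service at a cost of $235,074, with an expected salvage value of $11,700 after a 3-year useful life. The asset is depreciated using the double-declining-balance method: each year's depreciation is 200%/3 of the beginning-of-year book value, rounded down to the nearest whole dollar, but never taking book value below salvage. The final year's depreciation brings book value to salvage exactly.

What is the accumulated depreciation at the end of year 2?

$208,954

Depreciable base = $235,074 − $11,700 = $223,374.
Year 1: ⌊$235,074 × 200%/3⌋ = $156,716. Book value $78,358.
Year 2: ⌊$78,358 × 200%/3⌋ = $52,238. Book value $26,120.
Accumulated through year 2 = $235,074 − $26,120 = $208,954.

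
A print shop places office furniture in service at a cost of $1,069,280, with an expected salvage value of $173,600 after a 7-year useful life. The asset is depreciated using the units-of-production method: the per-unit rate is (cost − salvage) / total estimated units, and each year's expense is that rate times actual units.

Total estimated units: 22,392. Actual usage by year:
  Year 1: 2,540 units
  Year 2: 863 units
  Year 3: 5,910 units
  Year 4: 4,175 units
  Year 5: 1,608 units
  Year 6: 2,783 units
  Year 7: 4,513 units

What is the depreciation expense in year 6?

$111,320

Depreciable base = $1,069,280 − $173,600 = $895,680.
Rate = $895,680 / 22,392 units = $40 per unit.
Year 1: 2,540 × $40 = $101,600. Book value $967,680.
Year 2: 863 × $40 = $34,520. Book value $933,160.
Year 3: 5,910 × $40 = $236,400. Book value $696,760.
Year 4: 4,175 × $40 = $167,000. Book value $529,760.
Year 5: 1,608 × $40 = $64,320. Book value $465,440.
Year 6: 2,783 × $40 = $111,320. Book value $354,120.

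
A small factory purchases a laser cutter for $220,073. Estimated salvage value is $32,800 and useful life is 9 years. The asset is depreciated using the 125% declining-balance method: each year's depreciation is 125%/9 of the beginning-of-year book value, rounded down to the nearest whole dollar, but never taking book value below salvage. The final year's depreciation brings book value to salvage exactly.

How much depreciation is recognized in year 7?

$12,462

Depreciable base = $220,073 − $32,800 = $187,273.
Year 1: ⌊$220,073 × 125%/9⌋ = $30,565. Book value $189,508.
Year 2: ⌊$189,508 × 125%/9⌋ = $26,320. Book value $163,188.
Year 3: ⌊$163,188 × 125%/9⌋ = $22,665. Book value $140,523.
Year 4: ⌊$140,523 × 125%/9⌋ = $19,517. Book value $121,006.
Year 5: ⌊$121,006 × 125%/9⌋ = $16,806. Book value $104,200.
Year 6: ⌊$104,200 × 125%/9⌋ = $14,472. Book value $89,728.
Year 7: ⌊$89,728 × 125%/9⌋ = $12,462. Book value $77,266.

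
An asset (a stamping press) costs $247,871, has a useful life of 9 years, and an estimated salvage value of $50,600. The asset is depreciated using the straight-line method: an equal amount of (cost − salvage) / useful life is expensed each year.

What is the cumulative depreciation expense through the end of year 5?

Depreciable base = $247,871 − $50,600 = $197,271.
Annual expense = $197,271 / 9 = $21,919.
End of year 1: book value $225,952.
End of year 2: book value $204,033.
End of year 3: book value $182,114.
End of year 4: book value $160,195.
End of year 5: book value $138,276.
Accumulated through year 5 = $247,871 − $138,276 = $109,595.

$109,595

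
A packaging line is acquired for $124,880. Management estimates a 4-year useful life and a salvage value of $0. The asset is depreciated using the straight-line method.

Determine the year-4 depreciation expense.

$31,220

Depreciable base = $124,880 − $0 = $124,880.
Annual expense = $124,880 / 4 = $31,220.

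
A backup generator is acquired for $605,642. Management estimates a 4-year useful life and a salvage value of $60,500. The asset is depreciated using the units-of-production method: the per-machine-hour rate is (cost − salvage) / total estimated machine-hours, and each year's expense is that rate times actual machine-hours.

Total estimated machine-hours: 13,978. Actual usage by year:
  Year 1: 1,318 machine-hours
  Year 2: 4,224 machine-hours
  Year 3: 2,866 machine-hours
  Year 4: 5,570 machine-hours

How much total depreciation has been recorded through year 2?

Depreciable base = $605,642 − $60,500 = $545,142.
Rate = $545,142 / 13,978 machine-hours = $39 per machine-hour.
Year 1: 1,318 × $39 = $51,402. Book value $554,240.
Year 2: 4,224 × $39 = $164,736. Book value $389,504.
Accumulated through year 2 = $605,642 − $389,504 = $216,138.

$216,138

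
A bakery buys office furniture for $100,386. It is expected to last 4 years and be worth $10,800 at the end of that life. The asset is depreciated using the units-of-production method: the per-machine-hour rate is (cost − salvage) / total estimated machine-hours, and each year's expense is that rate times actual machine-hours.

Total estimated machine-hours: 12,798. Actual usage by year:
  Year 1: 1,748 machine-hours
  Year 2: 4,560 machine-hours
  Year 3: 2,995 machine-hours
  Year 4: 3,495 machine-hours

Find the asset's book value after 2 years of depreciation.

$56,230

Depreciable base = $100,386 − $10,800 = $89,586.
Rate = $89,586 / 12,798 machine-hours = $7 per machine-hour.
Year 1: 1,748 × $7 = $12,236. Book value $88,150.
Year 2: 4,560 × $7 = $31,920. Book value $56,230.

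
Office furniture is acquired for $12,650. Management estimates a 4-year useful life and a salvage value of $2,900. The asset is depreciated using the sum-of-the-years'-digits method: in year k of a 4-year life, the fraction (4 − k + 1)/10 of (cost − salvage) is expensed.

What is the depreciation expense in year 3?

Depreciable base = $12,650 − $2,900 = $9,750.
Sum of the years' digits = 4+3+2+1 = 10.
Year 1: $9,750 × 4/10 = $3,900. Book value $8,750.
Year 2: $9,750 × 3/10 = $2,925. Book value $5,825.
Year 3: $9,750 × 2/10 = $1,950. Book value $3,875.

$1,950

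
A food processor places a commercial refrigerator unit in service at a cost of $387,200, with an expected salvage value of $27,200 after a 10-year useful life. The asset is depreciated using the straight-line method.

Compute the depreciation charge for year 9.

$36,000

Depreciable base = $387,200 − $27,200 = $360,000.
Annual expense = $360,000 / 10 = $36,000.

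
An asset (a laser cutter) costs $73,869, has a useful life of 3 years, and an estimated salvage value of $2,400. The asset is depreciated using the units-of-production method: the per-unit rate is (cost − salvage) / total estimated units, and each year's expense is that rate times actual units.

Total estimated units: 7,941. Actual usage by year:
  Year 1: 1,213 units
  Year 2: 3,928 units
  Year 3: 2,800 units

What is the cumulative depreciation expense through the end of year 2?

Depreciable base = $73,869 − $2,400 = $71,469.
Rate = $71,469 / 7,941 units = $9 per unit.
Year 1: 1,213 × $9 = $10,917. Book value $62,952.
Year 2: 3,928 × $9 = $35,352. Book value $27,600.
Accumulated through year 2 = $73,869 − $27,600 = $46,269.

$46,269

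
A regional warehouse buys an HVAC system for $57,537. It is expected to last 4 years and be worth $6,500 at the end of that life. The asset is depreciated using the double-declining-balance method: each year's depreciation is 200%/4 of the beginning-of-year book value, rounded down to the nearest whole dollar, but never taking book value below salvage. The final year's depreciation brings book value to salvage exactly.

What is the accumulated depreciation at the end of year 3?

Depreciable base = $57,537 − $6,500 = $51,037.
Year 1: ⌊$57,537 × 200%/4⌋ = $28,768. Book value $28,769.
Year 2: ⌊$28,769 × 200%/4⌋ = $14,384. Book value $14,385.
Year 3: ⌊$14,385 × 200%/4⌋ = $7,192. Book value $7,193.
Accumulated through year 3 = $57,537 − $7,193 = $50,344.

$50,344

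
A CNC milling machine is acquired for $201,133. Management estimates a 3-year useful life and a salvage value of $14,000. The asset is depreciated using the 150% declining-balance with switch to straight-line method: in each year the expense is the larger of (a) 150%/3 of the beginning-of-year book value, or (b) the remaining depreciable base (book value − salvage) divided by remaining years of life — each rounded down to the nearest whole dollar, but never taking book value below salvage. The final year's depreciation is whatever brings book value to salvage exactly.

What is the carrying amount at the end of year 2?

Depreciable base = $201,133 − $14,000 = $187,133.
Year 1: DB = ⌊$201,133 × 150%/3⌋ = $100,566; SL = ⌊$187,133/3⌋ = $62,377 → take DB $100,566. Book value $100,567.
Year 2: DB = ⌊$100,567 × 150%/3⌋ = $50,283; SL = ⌊$86,567/2⌋ = $43,283 → take DB $50,283. Book value $50,284.

$50,284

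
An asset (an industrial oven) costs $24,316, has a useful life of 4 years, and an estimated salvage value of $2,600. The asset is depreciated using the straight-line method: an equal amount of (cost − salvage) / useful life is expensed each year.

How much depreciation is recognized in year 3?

Depreciable base = $24,316 − $2,600 = $21,716.
Annual expense = $21,716 / 4 = $5,429.

$5,429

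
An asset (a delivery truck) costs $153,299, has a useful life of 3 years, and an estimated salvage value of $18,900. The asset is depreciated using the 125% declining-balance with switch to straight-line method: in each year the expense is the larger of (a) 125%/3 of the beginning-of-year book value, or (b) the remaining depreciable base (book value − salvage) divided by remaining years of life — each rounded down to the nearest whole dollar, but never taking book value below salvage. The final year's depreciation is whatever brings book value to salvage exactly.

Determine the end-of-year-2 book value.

$52,165

Depreciable base = $153,299 − $18,900 = $134,399.
Year 1: DB = ⌊$153,299 × 125%/3⌋ = $63,874; SL = ⌊$134,399/3⌋ = $44,799 → take DB $63,874. Book value $89,425.
Year 2: DB = ⌊$89,425 × 125%/3⌋ = $37,260; SL = ⌊$70,525/2⌋ = $35,262 → take DB $37,260. Book value $52,165.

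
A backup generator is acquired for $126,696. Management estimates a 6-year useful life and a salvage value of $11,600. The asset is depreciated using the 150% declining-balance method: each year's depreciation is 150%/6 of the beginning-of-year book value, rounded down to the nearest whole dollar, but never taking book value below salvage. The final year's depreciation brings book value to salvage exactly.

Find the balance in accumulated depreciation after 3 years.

$73,245

Depreciable base = $126,696 − $11,600 = $115,096.
Year 1: ⌊$126,696 × 150%/6⌋ = $31,674. Book value $95,022.
Year 2: ⌊$95,022 × 150%/6⌋ = $23,755. Book value $71,267.
Year 3: ⌊$71,267 × 150%/6⌋ = $17,816. Book value $53,451.
Accumulated through year 3 = $126,696 − $53,451 = $73,245.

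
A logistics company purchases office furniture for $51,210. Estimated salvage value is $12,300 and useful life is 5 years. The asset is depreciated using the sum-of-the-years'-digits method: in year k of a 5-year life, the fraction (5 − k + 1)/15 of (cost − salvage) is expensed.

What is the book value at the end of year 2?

$27,864

Depreciable base = $51,210 − $12,300 = $38,910.
Sum of the years' digits = 5+4+3+2+1 = 15.
Year 1: $38,910 × 5/15 = $12,970. Book value $38,240.
Year 2: $38,910 × 4/15 = $10,376. Book value $27,864.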